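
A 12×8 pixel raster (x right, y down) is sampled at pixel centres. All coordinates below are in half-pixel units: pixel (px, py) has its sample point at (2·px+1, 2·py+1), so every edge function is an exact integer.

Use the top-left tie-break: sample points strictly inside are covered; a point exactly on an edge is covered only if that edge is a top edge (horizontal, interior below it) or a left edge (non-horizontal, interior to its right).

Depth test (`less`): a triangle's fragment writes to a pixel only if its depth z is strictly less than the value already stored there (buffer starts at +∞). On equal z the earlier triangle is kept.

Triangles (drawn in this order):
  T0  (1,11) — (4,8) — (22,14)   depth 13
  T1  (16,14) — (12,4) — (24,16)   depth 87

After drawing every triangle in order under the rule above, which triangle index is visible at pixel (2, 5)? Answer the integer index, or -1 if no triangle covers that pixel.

T0:
  2·area = 72
  edge (1, 11)→(4, 8): d=(3,-3) top-left  bias=+0
  edge (4, 8)→(22, 14): d=(18,6) right/bottom  bias=-1
  edge (22, 14)→(1, 11): d=(-21,-3) top-left  bias=+0
    (5,0)@(11, 1): e=[0,-168,240] → ·  [on edge]
    (4,1)@(9, 3): e=[0,-120,192] → ·  [on edge]
    (3,2)@(7, 5): e=[0,-72,144] → ·  [on edge]
    (0,3)@(1, 7): e=[-12,0,84] → ·  [on edge]
    (2,3)@(5, 7): e=[0,-24,96] → ·  [on edge]
    (1,4)@(3, 9): e=[0,24,48] → #  [on edge]
    (2,4)@(5, 9): e=[6,12,54] → #
    (3,4)@(7, 9): e=[12,0,60] → ·  [on edge]
    (0,5)@(1, 11): e=[0,72,0] → #  [on edge]
    (3,5)@(7, 11): e=[18,36,18] → #
    (4,5)@(9, 11): e=[24,24,24] → #
    (5,5)@(11, 11): e=[30,12,30] → #
    (6,5)@(13, 11): e=[36,0,36] → ·  [on edge]
    (7,6)@(15, 13): e=[48,24,0] → #  [on edge]
    (9,6)@(19, 13): e=[60,0,12] → ·  [on edge]
  covered (10 px):
    · · · · · · · · · · · ·
    · · · · · · · · · · · ·
    · · · · · · · · · · · ·
    · · · · · · · · · · · ·
    · # # · · · · · · · · ·
    # # # # # # · · · · · ·
    · · · · · · · # # · · ·
    · · · · · · · · · · · ·
T1:
  2·area = 72
  edge (16, 14)→(12, 4): d=(-4,-10) top-left  bias=+0
  edge (12, 4)→(24, 16): d=(12,12) right/bottom  bias=-1
  edge (24, 16)→(16, 14): d=(-8,-2) top-left  bias=+0
    (4,0)@(9, 1): e=[-18,0,90] → ·  [on edge]
    (5,1)@(11, 3): e=[-6,0,78] → ·  [on edge]
    (6,2)@(13, 5): e=[6,0,66] → ·  [on edge]
    (7,3)@(15, 7): e=[18,0,54] → ·  [on edge]
    (7,4)@(15, 9): e=[10,24,38] → #
    (8,4)@(17, 9): e=[30,0,42] → ·  [on edge]
    (7,5)@(15, 11): e=[2,48,22] → #
    (8,5)@(17, 11): e=[22,24,26] → #
    (9,5)@(19, 11): e=[42,0,30] → ·  [on edge]
    (7,6)@(15, 13): e=[-6,72,6] → ·
    (8,6)@(17, 13): e=[14,48,10] → #
    (9,6)@(19, 13): e=[34,24,14] → #
    (10,6)@(21, 13): e=[54,0,18] → ·  [on edge]
    (11,7)@(23, 15): e=[66,0,6] → ·  [on edge]
  covered (6 px):
    · · · · · · · · · · · ·
    · · · · · · · · · · · ·
    · · · · · · · · · · · ·
    · · · · · · · · · · · ·
    · · · · · · · # · · · ·
    · · · · · · · # # · · ·
    · · · · · · · · # # · ·
    · · · · · · · · · · # ·

Z-buffer (winner per pixel, '.' = empty):
  . . . . . . . . . . . .
  . . . . . . . . . . . .
  . . . . . . . . . . . .
  . . . . . . . . . . . .
  . 0 0 . . . . 1 . . . .
  0 0 0 0 0 0 . 1 1 . . .
  . . . . . . . 0 0 1 . .
  . . . . . . . . . . 1 .

Result: 0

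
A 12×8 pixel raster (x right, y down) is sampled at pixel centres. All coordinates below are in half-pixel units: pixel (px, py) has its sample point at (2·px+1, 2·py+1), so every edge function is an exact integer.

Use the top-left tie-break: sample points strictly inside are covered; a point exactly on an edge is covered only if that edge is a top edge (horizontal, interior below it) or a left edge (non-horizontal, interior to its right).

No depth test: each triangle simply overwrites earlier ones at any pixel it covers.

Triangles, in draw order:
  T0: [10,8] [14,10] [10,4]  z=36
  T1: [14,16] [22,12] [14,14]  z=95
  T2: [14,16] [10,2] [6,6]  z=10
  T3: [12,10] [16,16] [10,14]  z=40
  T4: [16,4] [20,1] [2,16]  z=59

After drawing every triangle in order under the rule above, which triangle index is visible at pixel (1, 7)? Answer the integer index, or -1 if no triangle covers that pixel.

T0:
  2·area = 16  (B↔C swapped to make it positive)
  edge (10, 8)→(10, 4): d=(0,-4) top-left  bias=+0
  edge (10, 4)→(14, 10): d=(4,6) right/bottom  bias=-1
  edge (14, 10)→(10, 8): d=(-4,-2) top-left  bias=+0
    (5,3)@(11, 7): e=[4,6,6] → █
    (6,3)@(13, 7): e=[12,-6,10] → ·
    (5,4)@(11, 9): e=[4,14,-2] → ·
    (6,4)@(13, 9): e=[12,2,2] → █
    (7,4)@(15, 9): e=[20,-10,6] → ·
    (6,5)@(13, 11): e=[12,10,-6] → ·
  covered (2 px):
    · · · · · · · · · · · ·
    · · · · · · · · · · · ·
    · · · · · · · · · · · ·
    · · · · · █ · · · · · ·
    · · · · · · █ · · · · ·
    · · · · · · · · · · · ·
    · · · · · · · · · · · ·
    · · · · · · · · · · · ·
T1:
  2·area = 16  (B↔C swapped to make it positive)
  edge (14, 16)→(14, 14): d=(0,-2) top-left  bias=+0
  edge (14, 14)→(22, 12): d=(8,-2) top-left  bias=+0
  edge (22, 12)→(14, 16): d=(-8,4) right/bottom  bias=-1
    (9,6)@(19, 13): e=[10,2,4] → █
    (10,6)@(21, 13): e=[14,6,-4] → ·
    (7,7)@(15, 15): e=[2,10,4] → █
    (8,7)@(17, 15): e=[6,14,-4] → ·
    (9,7)@(19, 15): e=[10,18,-12] → ·
  covered (2 px):
    · · · · · · · · · · · ·
    · · · · · · · · · · · ·
    · · · · · · · · · · · ·
    · · · · · · · · · · · ·
    · · · · · · · · · · · ·
    · · · · · · · · · · · ·
    · · · · · · · · · █ · ·
    · · · · · · · █ · · · ·
T2:
  2·area = 72  (B↔C swapped to make it positive)
  edge (14, 16)→(6, 6): d=(-8,-10) top-left  bias=+0
  edge (6, 6)→(10, 2): d=(4,-4) top-left  bias=+0
  edge (10, 2)→(14, 16): d=(4,14) right/bottom  bias=-1
    (5,0)@(11, 1): e=[90,0,-18] → ·  [on edge]
    (4,1)@(9, 3): e=[54,0,18] → █  [on edge]
    (5,1)@(11, 3): e=[74,8,-10] → ·
    (3,2)@(7, 5): e=[18,0,54] → █  [on edge]
    (5,2)@(11, 5): e=[58,16,-2] → ·
    (2,3)@(5, 7): e=[-18,0,90] → ·  [on edge]
    (3,3)@(7, 7): e=[2,8,62] → █
    (5,3)@(11, 7): e=[42,24,6] → █
    (6,3)@(13, 7): e=[62,32,-22] → ·
    (1,4)@(3, 9): e=[-54,0,126] → ·  [on edge]
    (3,4)@(7, 9): e=[-14,16,70] → ·
    (4,4)@(9, 9): e=[6,24,42] → █
    (0,5)@(1, 11): e=[-90,0,162] → ·  [on edge]
  covered (10 px):
    · · · · · · · · · · · ·
    · · · · █ · · · · · · ·
    · · · █ █ · · · · · · ·
    · · · █ █ █ · · · · · ·
    · · · · █ █ · · · · · ·
    · · · · · █ · · · · · ·
    · · · · · · █ · · · · ·
    · · · · · · · · · · · ·
T3:
  2·area = 28
  edge (12, 10)→(16, 16): d=(4,6) right/bottom  bias=-1
  edge (16, 16)→(10, 14): d=(-6,-2) top-left  bias=+0
  edge (10, 14)→(12, 10): d=(2,-4) top-left  bias=+0
    (0,5)@(1, 11): e=[70,0,-42] → ·  [on edge]
    (3,6)@(7, 13): e=[42,0,-14] → ·  [on edge]
    (5,6)@(11, 13): e=[18,8,2] → █
    (6,6)@(13, 13): e=[6,12,10] → █
    (7,6)@(15, 13): e=[-6,16,18] → ·
    (5,7)@(11, 15): e=[26,-4,6] → ·
    (6,7)@(13, 15): e=[14,0,14] → █  [on edge]
    (7,7)@(15, 15): e=[2,4,22] → █
    (8,7)@(17, 15): e=[-10,8,30] → ·
  covered (4 px):
    · · · · · · · · · · · ·
    · · · · · · · · · · · ·
    · · · · · · · · · · · ·
    · · · · · · · · · · · ·
    · · · · · · · · · · · ·
    · · · · · · · · · · · ·
    · · · · · █ █ · · · · ·
    · · · · · · █ █ · · · ·
T4:
  2·area = 6
  edge (16, 4)→(20, 1): d=(4,-3) top-left  bias=+0
  edge (20, 1)→(2, 16): d=(-18,15) right/bottom  bias=-1
  edge (2, 16)→(16, 4): d=(14,-12) top-left  bias=+0
    (7,2)@(15, 5): e=[1,3,2] → █
    (8,2)@(17, 5): e=[7,-27,26] → ·
    (7,3)@(15, 7): e=[9,-33,30] → ·
  covered (1 px):
    · · · · · · · · · · · ·
    · · · · · · · · · · · ·
    · · · · · · · █ · · · ·
    · · · · · · · · · · · ·
    · · · · · · · · · · · ·
    · · · · · · · · · · · ·
    · · · · · · · · · · · ·
    · · · · · · · · · · · ·

Z-buffer (winner per pixel, '.' = empty):
  . . . . . . . . . . . .
  . . . . 2 . . . . . . .
  . . . 2 2 . . 4 . . . .
  . . . 2 2 2 . . . . . .
  . . . . 2 2 0 . . . . .
  . . . . . 2 . . . . . .
  . . . . . 3 3 . . 1 . .
  . . . . . . 3 3 . . . .

Answer: -1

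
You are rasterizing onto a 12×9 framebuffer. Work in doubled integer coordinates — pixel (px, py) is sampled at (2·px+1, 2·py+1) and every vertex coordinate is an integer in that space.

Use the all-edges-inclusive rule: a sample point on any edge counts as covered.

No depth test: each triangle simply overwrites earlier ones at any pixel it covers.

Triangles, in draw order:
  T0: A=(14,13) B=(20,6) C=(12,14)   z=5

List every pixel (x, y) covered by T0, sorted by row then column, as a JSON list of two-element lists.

T0:
  2·area = 8  (B↔C swapped to make it positive)
  edge (14, 13)→(12, 14): d=(-2,1) inclusive
  edge (12, 14)→(20, 6): d=(8,-8) inclusive
  edge (20, 6)→(14, 13): d=(-6,7) inclusive
    (11,1)@(23, 3): e=[11,0,-3] → ·  [on edge]
    (10,2)@(21, 5): e=[9,0,-1] → ·  [on edge]
    (9,3)@(19, 7): e=[7,0,1] → █  [on edge]
    (10,3)@(21, 7): e=[5,16,-13] → ·
    (8,4)@(17, 9): e=[5,0,3] → █  [on edge]
    (9,4)@(19, 9): e=[3,16,-11] → ·
    (7,5)@(15, 11): e=[3,0,5] → █  [on edge]
    (8,5)@(17, 11): e=[1,16,-9] → ·
    (6,6)@(13, 13): e=[1,0,7] → █  [on edge]
    (7,6)@(15, 13): e=[-1,16,-7] → ·
    (5,7)@(11, 15): e=[-1,0,9] → ·  [on edge]
    (6,7)@(13, 15): e=[-3,16,-5] → ·
    (4,8)@(9, 17): e=[-3,0,11] → ·  [on edge]
  covered (4 px):
    · · · · · · · · · · · ·
    · · · · · · · · · · · ·
    · · · · · · · · · · · ·
    · · · · · · · · · █ · ·
    · · · · · · · · █ · · ·
    · · · · · · · █ · · · ·
    · · · · · · █ · · · · ·
    · · · · · · · · · · · ·
    · · · · · · · · · · · ·

Answer: [[9,3],[8,4],[7,5],[6,6]]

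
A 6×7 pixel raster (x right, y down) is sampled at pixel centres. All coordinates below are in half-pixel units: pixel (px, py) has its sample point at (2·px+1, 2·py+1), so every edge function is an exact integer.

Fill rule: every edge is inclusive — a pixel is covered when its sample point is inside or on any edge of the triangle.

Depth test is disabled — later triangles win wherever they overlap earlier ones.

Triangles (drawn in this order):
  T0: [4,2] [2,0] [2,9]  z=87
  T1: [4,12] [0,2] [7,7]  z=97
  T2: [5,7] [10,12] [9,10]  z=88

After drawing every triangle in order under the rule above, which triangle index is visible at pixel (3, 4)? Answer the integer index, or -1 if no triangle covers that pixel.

T0:
  2·area = 18  (B↔C swapped to make it positive)
  edge (4, 2)→(2, 9): d=(-2,7) inclusive
  edge (2, 9)→(2, 0): d=(0,-9) inclusive
  edge (2, 0)→(4, 2): d=(2,2) inclusive
    (1,0)@(3, 1): e=[9,9,0] → █  [on edge]
    (2,0)@(5, 1): e=[-5,27,-4] → ·
    (1,1)@(3, 3): e=[5,9,4] → █
    (2,1)@(5, 3): e=[-9,27,0] → ·  [on edge]
    (1,2)@(3, 5): e=[1,9,8] → █
    (2,2)@(5, 5): e=[-13,27,4] → ·
    (3,2)@(7, 5): e=[-27,45,0] → ·  [on edge]
    (1,3)@(3, 7): e=[-3,9,12] → ·
    (4,3)@(9, 7): e=[-45,63,0] → ·  [on edge]
    (5,4)@(11, 9): e=[-63,81,0] → ·  [on edge]
  covered (3 px):
    · █ · · · ·
    · █ · · · ·
    · █ · · · ·
    · · · · · ·
    · · · · · ·
    · · · · · ·
    · · · · · ·
T1:
  2·area = 50
  edge (4, 12)→(0, 2): d=(-4,-10) inclusive
  edge (0, 2)→(7, 7): d=(7,5) inclusive
  edge (7, 7)→(4, 12): d=(-3,5) inclusive
    (0,1)@(1, 3): e=[6,2,42] → █
    (1,1)@(3, 3): e=[26,-8,32] → ·
    (0,2)@(1, 5): e=[-2,16,36] → ·
    (1,2)@(3, 5): e=[18,6,26] → █
    (2,2)@(5, 5): e=[38,-4,16] → ·
    (1,3)@(3, 7): e=[10,20,20] → █
    (2,3)@(5, 7): e=[30,10,10] → █
    (3,3)@(7, 7): e=[50,0,0] → █  [on edge]
    (4,3)@(9, 7): e=[70,-10,-10] → ·
    (1,4)@(3, 9): e=[2,34,14] → █
    (3,4)@(7, 9): e=[42,14,-6] → ·
    (1,5)@(3, 11): e=[-6,48,8] → ·
  covered (7 px):
    · · · · · ·
    █ · · · · ·
    · █ · · · ·
    · █ █ █ · ·
    · █ █ · · ·
    · · · · · ·
    · · · · · ·
T2:
  2·area = 5  (B↔C swapped to make it positive)
  edge (5, 7)→(9, 10): d=(4,3) inclusive
  edge (9, 10)→(10, 12): d=(1,2) inclusive
  edge (10, 12)→(5, 7): d=(-5,-5) inclusive
    (0,1)@(1, 3): e=[-4,9,0] → ·  [on edge]
    (1,2)@(3, 5): e=[-2,7,0] → ·  [on edge]
    (2,3)@(5, 7): e=[0,5,0] → █  [on edge]
    (3,3)@(7, 7): e=[-6,1,10] → ·
    (2,4)@(5, 9): e=[8,7,-10] → ·
    (3,4)@(7, 9): e=[2,3,0] → █  [on edge]
    (4,4)@(9, 9): e=[-4,-1,10] → ·
    (3,5)@(7, 11): e=[10,5,-10] → ·
    (4,5)@(9, 11): e=[4,1,0] → █  [on edge]
    (5,5)@(11, 11): e=[-2,-3,10] → ·
    (4,6)@(9, 13): e=[12,3,-10] → ·
    (5,6)@(11, 13): e=[6,-1,0] → ·  [on edge]
  covered (3 px):
    · · · · · ·
    · · · · · ·
    · · · · · ·
    · · █ · · ·
    · · · █ · ·
    · · · · █ ·
    · · · · · ·

Z-buffer (winner per pixel, '.' = empty):
  . 0 . . . .
  1 0 . . . .
  . 1 . . . .
  . 1 2 1 . .
  . 1 1 2 . .
  . . . . 2 .
  . . . . . .

Answer: 2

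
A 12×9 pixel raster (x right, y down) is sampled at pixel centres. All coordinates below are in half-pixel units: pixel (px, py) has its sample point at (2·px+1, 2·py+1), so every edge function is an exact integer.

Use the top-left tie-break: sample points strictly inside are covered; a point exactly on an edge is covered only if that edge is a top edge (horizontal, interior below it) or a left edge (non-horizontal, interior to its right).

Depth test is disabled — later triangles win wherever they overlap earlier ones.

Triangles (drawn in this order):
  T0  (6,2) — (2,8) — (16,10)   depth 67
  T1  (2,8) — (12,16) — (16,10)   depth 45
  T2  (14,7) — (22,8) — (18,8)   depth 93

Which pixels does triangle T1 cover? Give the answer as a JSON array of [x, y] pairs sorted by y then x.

T0:
  2·area = 92  (B↔C swapped to make it positive)
  edge (6, 2)→(16, 10): d=(10,8) right/bottom  bias=-1
  edge (16, 10)→(2, 8): d=(-14,-2) top-left  bias=+0
  edge (2, 8)→(6, 2): d=(4,-6) top-left  bias=+0
    (3,1)@(7, 3): e=[2,80,10] → X
    (4,1)@(9, 3): e=[-14,84,22] → .
    (2,2)@(5, 5): e=[38,48,6] → X
    (4,2)@(9, 5): e=[6,56,30] → X
    (5,2)@(11, 5): e=[-10,60,42] → .
    (1,3)@(3, 7): e=[74,16,2] → X
    (5,3)@(11, 7): e=[10,32,50] → X
    (6,3)@(13, 7): e=[-6,36,62] → .
    (1,4)@(3, 9): e=[94,-12,10] → .
    (2,4)@(5, 9): e=[78,-8,22] → .
    (3,4)@(7, 9): e=[62,-4,34] → .
    (4,4)@(9, 9): e=[46,0,46] → X  [on edge]
    (11,5)@(23, 11): e=[-46,0,138] → .  [on edge]
  covered (12 px):
    . . . . . . . . . . . .
    . . . X . . . . . . . .
    . . X X X . . . . . . .
    . X X X X X . . . . . .
    . . . . X X X . . . . .
    . . . . . . . . . . . .
    . . . . . . . . . . . .
    . . . . . . . . . . . .
    . . . . . . . . . . . .
T1:
  2·area = 92  (B↔C swapped to make it positive)
  edge (2, 8)→(16, 10): d=(14,2) right/bottom  bias=-1
  edge (16, 10)→(12, 16): d=(-4,6) right/bottom  bias=-1
  edge (12, 16)→(2, 8): d=(-10,-8) top-left  bias=+0
    (2,4)@(5, 9): e=[8,70,14] → X
    (3,4)@(7, 9): e=[4,58,30] → X
    (4,4)@(9, 9): e=[0,46,46] → .  [on edge]
    (2,5)@(5, 11): e=[36,62,-6] → .
    (3,5)@(7, 11): e=[32,50,10] → X
    (4,5)@(9, 11): e=[28,38,26] → X
    (5,5)@(11, 11): e=[24,26,42] → X
    (6,5)@(13, 11): e=[20,14,58] → X
    (7,5)@(15, 11): e=[16,2,74] → X
    (8,5)@(17, 11): e=[12,-10,90] → .
    (11,5)@(23, 11): e=[0,-46,138] → .  [on edge]
    (3,6)@(7, 13): e=[60,42,-10] → .
  covered (11 px):
    . . . . . . . . . . . .
    . . . . . . . . . . . .
    . . . . . . . . . . . .
    . . . . . . . . . . . .
    . . X X . . . . . . . .
    . . . X X X X X . . . .
    . . . . X X X . . . . .
    . . . . . X . . . . . .
    . . . . . . . . . . . .
T2:
  2·area = 4
  edge (14, 7)→(22, 8): d=(8,1) right/bottom  bias=-1
  edge (22, 8)→(18, 8): d=(-4,0) right/bottom  bias=-1
  edge (18, 8)→(14, 7): d=(-4,-1) top-left  bias=+0
  covered (0 px):
    . . . . . . . . . . . .
    . . . . . . . . . . . .
    . . . . . . . . . . . .
    . . . . . . . . . . . .
    . . . . . . . . . . . .
    . . . . . . . . . . . .
    . . . . . . . . . . . .
    . . . . . . . . . . . .
    . . . . . . . . . . . .

Final: [[2,4],[3,4],[3,5],[4,5],[5,5],[6,5],[7,5],[4,6],[5,6],[6,6],[5,7]]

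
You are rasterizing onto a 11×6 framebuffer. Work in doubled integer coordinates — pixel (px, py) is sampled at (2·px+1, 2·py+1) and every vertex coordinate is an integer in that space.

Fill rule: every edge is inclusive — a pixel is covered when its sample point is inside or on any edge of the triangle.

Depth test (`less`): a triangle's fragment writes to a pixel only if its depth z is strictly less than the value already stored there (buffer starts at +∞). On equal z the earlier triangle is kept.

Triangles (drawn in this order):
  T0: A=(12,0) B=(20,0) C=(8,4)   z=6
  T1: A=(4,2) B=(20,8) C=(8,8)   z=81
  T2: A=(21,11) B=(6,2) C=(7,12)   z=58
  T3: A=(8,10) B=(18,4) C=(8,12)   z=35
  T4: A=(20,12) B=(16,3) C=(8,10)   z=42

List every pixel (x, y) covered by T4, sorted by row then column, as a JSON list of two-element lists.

T0:
  2·area = 32
  edge (12, 0)→(20, 0): d=(8,0) inclusive
  edge (20, 0)→(8, 4): d=(-12,4) inclusive
  edge (8, 4)→(12, 0): d=(4,-4) inclusive
    (5,0)@(11, 1): e=[8,24,0] → #  [on edge]
    (6,0)@(13, 1): e=[8,16,8] → #
    (7,0)@(15, 1): e=[8,8,16] → #
    (8,0)@(17, 1): e=[8,0,24] → #  [on edge]
    (9,0)@(19, 1): e=[8,-8,32] → ·
    (4,1)@(9, 3): e=[24,8,0] → #  [on edge]
    (5,1)@(11, 3): e=[24,0,8] → #  [on edge]
    (6,1)@(13, 3): e=[24,-8,16] → ·
    (7,1)@(15, 3): e=[24,-16,24] → ·
    (8,1)@(17, 3): e=[24,-24,32] → ·
    (2,2)@(5, 5): e=[40,0,-8] → ·  [on edge]
    (3,2)@(7, 5): e=[40,-8,0] → ·  [on edge]
    (2,3)@(5, 7): e=[56,-24,0] → ·  [on edge]
    (1,4)@(3, 9): e=[72,-40,0] → ·  [on edge]
    (0,5)@(1, 11): e=[88,-56,0] → ·  [on edge]
  covered (6 px):
    · · · · · # # # # · ·
    · · · · # # · · · · ·
    · · · · · · · · · · ·
    · · · · · · · · · · ·
    · · · · · · · · · · ·
    · · · · · · · · · · ·
T1:
  2·area = 72
  edge (4, 2)→(20, 8): d=(16,6) inclusive
  edge (20, 8)→(8, 8): d=(-12,0) inclusive
  edge (8, 8)→(4, 2): d=(-4,-6) inclusive
    (2,1)@(5, 3): e=[10,60,2] → #
    (3,1)@(7, 3): e=[-2,60,14] → ·
    (2,2)@(5, 5): e=[42,36,-6] → ·
    (3,2)@(7, 5): e=[30,36,6] → #
    (4,2)@(9, 5): e=[18,36,18] → #
    (5,2)@(11, 5): e=[6,36,30] → #
    (6,2)@(13, 5): e=[-6,36,42] → ·
    (3,3)@(7, 7): e=[62,12,-2] → ·
    (4,3)@(9, 7): e=[50,12,10] → #
    (6,3)@(13, 7): e=[26,12,34] → #
    (7,3)@(15, 7): e=[14,12,46] → #
    (8,3)@(17, 7): e=[2,12,58] → #
  covered (9 px):
    · · · · · · · · · · ·
    · · # · · · · · · · ·
    · · · # # # · · · · ·
    · · · · # # # # # · ·
    · · · · · · · · · · ·
    · · · · · · · · · · ·
T2:
  2·area = 141  (B↔C swapped to make it positive)
  edge (21, 11)→(7, 12): d=(-14,1) inclusive
  edge (7, 12)→(6, 2): d=(-1,-10) inclusive
  edge (6, 2)→(21, 11): d=(15,9) inclusive
    (3,1)@(7, 3): e=[126,9,6] → #
    (4,1)@(9, 3): e=[124,29,-12] → ·
    (3,2)@(7, 5): e=[98,7,36] → #
    (4,2)@(9, 5): e=[96,27,18] → #
    (5,2)@(11, 5): e=[94,47,0] → #  [on edge]
    (6,2)@(13, 5): e=[92,67,-18] → ·
    (3,3)@(7, 7): e=[70,5,66] → #
    (6,3)@(13, 7): e=[64,65,12] → #
    (7,3)@(15, 7): e=[62,85,-6] → ·
    (3,4)@(7, 9): e=[42,3,96] → #
    (7,4)@(15, 9): e=[34,83,24] → #
    (8,4)@(17, 9): e=[32,103,6] → #
    (10,5)@(21, 11): e=[0,141,0] → #  [on edge]
  covered (22 px):
    · · · · · · · · · · ·
    · · · # · · · · · · ·
    · · · # # # · · · · ·
    · · · # # # # · · · ·
    · · · # # # # # # · ·
    · · · # # # # # # # #
T3:
  2·area = 20
  edge (8, 10)→(18, 4): d=(10,-6) inclusive
  edge (18, 4)→(8, 12): d=(-10,8) inclusive
  edge (8, 12)→(8, 10): d=(0,-2) inclusive
    (6,3)@(13, 7): e=[0,10,10] → #  [on edge]
    (7,3)@(15, 7): e=[12,-6,14] → ·
    (5,4)@(11, 9): e=[8,6,6] → #
    (6,4)@(13, 9): e=[20,-10,10] → ·
    (4,5)@(9, 11): e=[16,2,2] → #
    (5,5)@(11, 11): e=[28,-14,6] → ·
  covered (3 px):
    · · · · · · · · · · ·
    · · · · · · · · · · ·
    · · · · · · · · · · ·
    · · · · · · # · · · ·
    · · · · · # · · · · ·
    · · · · # · · · · · ·
T4:
  2·area = 100  (B↔C swapped to make it positive)
  edge (20, 12)→(8, 10): d=(-12,-2) inclusive
  edge (8, 10)→(16, 3): d=(8,-7) inclusive
  edge (16, 3)→(20, 12): d=(4,9) inclusive
    (7,2)@(15, 5): e=[74,9,17] → #
    (8,2)@(17, 5): e=[78,23,-1] → ·
    (6,3)@(13, 7): e=[46,11,43] → #
    (8,3)@(17, 7): e=[54,39,7] → #
    (9,3)@(19, 7): e=[58,53,-11] → ·
    (5,4)@(11, 9): e=[18,13,69] → #
    (9,4)@(19, 9): e=[34,69,-3] → ·
    (5,5)@(11, 11): e=[-6,29,77] → ·
    (6,5)@(13, 11): e=[-2,43,59] → ·
    (7,5)@(15, 11): e=[2,57,41] → #
    (9,5)@(19, 11): e=[10,85,5] → #
    (10,5)@(21, 11): e=[14,99,-13] → ·
  covered (11 px):
    · · · · · · · · · · ·
    · · · · · · · · · · ·
    · · · · · · · # · · ·
    · · · · · · # # # · ·
    · · · · · # # # # · ·
    · · · · · · · # # # ·

Answer: [[7,2],[6,3],[7,3],[8,3],[5,4],[6,4],[7,4],[8,4],[7,5],[8,5],[9,5]]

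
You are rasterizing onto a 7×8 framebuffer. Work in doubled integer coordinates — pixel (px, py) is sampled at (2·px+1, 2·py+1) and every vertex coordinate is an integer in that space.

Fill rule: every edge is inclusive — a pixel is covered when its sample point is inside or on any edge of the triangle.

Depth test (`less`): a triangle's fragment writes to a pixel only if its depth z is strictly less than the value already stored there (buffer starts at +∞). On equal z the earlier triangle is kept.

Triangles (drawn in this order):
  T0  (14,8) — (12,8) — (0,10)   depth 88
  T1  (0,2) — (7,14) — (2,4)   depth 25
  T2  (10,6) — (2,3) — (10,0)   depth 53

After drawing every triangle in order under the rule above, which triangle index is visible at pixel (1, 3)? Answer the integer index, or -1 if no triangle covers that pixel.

T0:
  2·area = 4  (B↔C swapped to make it positive)
  edge (14, 8)→(0, 10): d=(-14,2) inclusive
  edge (0, 10)→(12, 8): d=(12,-2) inclusive
  edge (12, 8)→(14, 8): d=(2,0) inclusive
    (3,4)@(7, 9): e=[0,2,2] → █  [on edge]
    (4,4)@(9, 9): e=[-4,6,2] → ·
    (3,5)@(7, 11): e=[-28,26,6] → ·
  covered (1 px):
    · · · · · · ·
    · · · · · · ·
    · · · · · · ·
    · · · · · · ·
    · · · █ · · ·
    · · · · · · ·
    · · · · · · ·
    · · · · · · ·
T1:
  2·area = 10  (B↔C swapped to make it positive)
  edge (0, 2)→(2, 4): d=(2,2) inclusive
  edge (2, 4)→(7, 14): d=(5,10) inclusive
  edge (7, 14)→(0, 2): d=(-7,-12) inclusive
    (0,1)@(1, 3): e=[0,5,5] → █  [on edge]
    (1,1)@(3, 3): e=[-4,-15,29] → ·
    (0,2)@(1, 5): e=[4,15,-9] → ·
    (1,2)@(3, 5): e=[0,-5,15] → ·  [on edge]
    (1,3)@(3, 7): e=[4,5,1] → █
    (2,3)@(5, 7): e=[0,-15,25] → ·  [on edge]
    (1,4)@(3, 9): e=[8,15,-13] → ·
    (3,4)@(7, 9): e=[0,-25,35] → ·  [on edge]
    (4,5)@(9, 11): e=[0,-35,45] → ·  [on edge]
    (5,6)@(11, 13): e=[0,-45,55] → ·  [on edge]
    (6,7)@(13, 15): e=[0,-55,65] → ·  [on edge]
  covered (2 px):
    · · · · · · ·
    █ · · · · · ·
    · · · · · · ·
    · █ · · · · ·
    · · · · · · ·
    · · · · · · ·
    · · · · · · ·
    · · · · · · ·
T2:
  2·area = 48
  edge (10, 6)→(2, 3): d=(-8,-3) inclusive
  edge (2, 3)→(10, 0): d=(8,-3) inclusive
  edge (10, 0)→(10, 6): d=(0,6) inclusive
    (4,0)@(9, 1): e=[37,5,6] → █
    (5,0)@(11, 1): e=[43,11,-6] → ·
    (1,1)@(3, 3): e=[3,3,42] → █
    (2,1)@(5, 3): e=[9,9,30] → █
    (3,1)@(7, 3): e=[15,15,18] → █
    (5,1)@(11, 3): e=[27,27,-6] → ·
    (1,2)@(3, 5): e=[-13,19,42] → ·
    (2,2)@(5, 5): e=[-7,25,30] → ·
    (3,2)@(7, 5): e=[-1,31,18] → ·
    (4,2)@(9, 5): e=[5,37,6] → █
    (5,2)@(11, 5): e=[11,43,-6] → ·
    (4,3)@(9, 7): e=[-11,53,6] → ·
  covered (6 px):
    · · · · █ · ·
    · █ █ █ █ · ·
    · · · · █ · ·
    · · · · · · ·
    · · · · · · ·
    · · · · · · ·
    · · · · · · ·
    · · · · · · ·

Z-buffer (winner per pixel, '.' = empty):
  . . . . 2 . .
  1 2 2 2 2 . .
  . . . . 2 . .
  . 1 . . . . .
  . . . 0 . . .
  . . . . . . .
  . . . . . . .
  . . . . . . .

Answer: 1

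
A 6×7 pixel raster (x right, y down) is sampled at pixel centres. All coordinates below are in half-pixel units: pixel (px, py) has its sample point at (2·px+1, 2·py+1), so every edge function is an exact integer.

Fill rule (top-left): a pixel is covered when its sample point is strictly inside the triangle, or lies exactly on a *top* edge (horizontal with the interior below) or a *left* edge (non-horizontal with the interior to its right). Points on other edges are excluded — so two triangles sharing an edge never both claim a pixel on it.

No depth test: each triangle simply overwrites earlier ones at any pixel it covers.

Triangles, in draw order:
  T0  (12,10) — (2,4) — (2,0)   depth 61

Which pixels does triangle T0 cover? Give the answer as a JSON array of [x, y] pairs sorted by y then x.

T0:
  2·area = 40
  edge (12, 10)→(2, 4): d=(-10,-6) top-left  bias=+0
  edge (2, 4)→(2, 0): d=(0,-4) top-left  bias=+0
  edge (2, 0)→(12, 10): d=(10,10) right/bottom  bias=-1
    (1,0)@(3, 1): e=[36,4,0] → ·  [on edge]
    (1,1)@(3, 3): e=[16,4,20] → █
    (2,1)@(5, 3): e=[28,12,0] → ·  [on edge]
    (1,2)@(3, 5): e=[-4,4,40] → ·
    (2,2)@(5, 5): e=[8,12,20] → █
    (3,2)@(7, 5): e=[20,20,0] → ·  [on edge]
    (2,3)@(5, 7): e=[-12,12,40] → ·
    (3,3)@(7, 7): e=[0,20,20] → █  [on edge]
    (4,3)@(9, 7): e=[12,28,0] → ·  [on edge]
    (3,4)@(7, 9): e=[-20,20,40] → ·
    (5,4)@(11, 9): e=[4,36,0] → ·  [on edge]
  covered (3 px):
    · · · · · ·
    · █ · · · ·
    · · █ · · ·
    · · · █ · ·
    · · · · · ·
    · · · · · ·
    · · · · · ·

Final: [[1,1],[2,2],[3,3]]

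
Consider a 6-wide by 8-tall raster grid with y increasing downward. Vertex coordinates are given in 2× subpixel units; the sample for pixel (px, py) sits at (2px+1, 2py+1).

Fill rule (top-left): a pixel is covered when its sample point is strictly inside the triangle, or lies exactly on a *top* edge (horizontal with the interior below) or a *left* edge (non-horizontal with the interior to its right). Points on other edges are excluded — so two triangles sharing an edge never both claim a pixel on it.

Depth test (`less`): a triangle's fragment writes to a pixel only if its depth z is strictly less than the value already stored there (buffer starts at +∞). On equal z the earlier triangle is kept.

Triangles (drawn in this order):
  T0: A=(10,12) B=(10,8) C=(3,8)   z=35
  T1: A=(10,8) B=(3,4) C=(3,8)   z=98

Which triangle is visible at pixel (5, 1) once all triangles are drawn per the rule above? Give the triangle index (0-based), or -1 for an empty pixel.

T0:
  2·area = 28  (B↔C swapped to make it positive)
  edge (10, 12)→(3, 8): d=(-7,-4) top-left  bias=+0
  edge (3, 8)→(10, 8): d=(7,0) top-left  bias=+0
  edge (10, 8)→(10, 12): d=(0,4) right/bottom  bias=-1
    (2,4)@(5, 9): e=[1,7,20] → █
    (3,4)@(7, 9): e=[9,7,12] → █
    (4,4)@(9, 9): e=[17,7,4] → █
    (5,4)@(11, 9): e=[25,7,-4] → ·
    (2,5)@(5, 11): e=[-13,21,20] → ·
    (3,5)@(7, 11): e=[-5,21,12] → ·
    (4,5)@(9, 11): e=[3,21,4] → █
    (5,5)@(11, 11): e=[11,21,-4] → ·
    (4,6)@(9, 13): e=[-11,35,4] → ·
  covered (4 px):
    · · · · · ·
    · · · · · ·
    · · · · · ·
    · · · · · ·
    · · █ █ █ ·
    · · · · █ ·
    · · · · · ·
    · · · · · ·
T1:
  2·area = 28  (B↔C swapped to make it positive)
  edge (10, 8)→(3, 8): d=(-7,0) right/bottom  bias=-1
  edge (3, 8)→(3, 4): d=(0,-4) top-left  bias=+0
  edge (3, 4)→(10, 8): d=(7,4) right/bottom  bias=-1
    (1,0)@(3, 1): e=[49,0,-21] → ·  [on edge]
    (1,1)@(3, 3): e=[35,0,-7] → ·  [on edge]
    (1,2)@(3, 5): e=[21,0,7] → █  [on edge]
    (2,2)@(5, 5): e=[21,8,-1] → ·
    (1,3)@(3, 7): e=[7,0,21] → █  [on edge]
    (2,3)@(5, 7): e=[7,8,13] → █
    (3,3)@(7, 7): e=[7,16,5] → █
    (4,3)@(9, 7): e=[7,24,-3] → ·
    (1,4)@(3, 9): e=[-7,0,35] → ·  [on edge]
    (2,4)@(5, 9): e=[-7,8,27] → ·
    (3,4)@(7, 9): e=[-7,16,19] → ·
    (1,5)@(3, 11): e=[-21,0,49] → ·  [on edge]
    (1,6)@(3, 13): e=[-35,0,63] → ·  [on edge]
    (1,7)@(3, 15): e=[-49,0,77] → ·  [on edge]
  covered (4 px):
    · · · · · ·
    · · · · · ·
    · █ · · · ·
    · █ █ █ · ·
    · · · · · ·
    · · · · · ·
    · · · · · ·
    · · · · · ·

Z-buffer (winner per pixel, '.' = empty):
  . . . . . .
  . . . . . .
  . 1 . . . .
  . 1 1 1 . .
  . . 0 0 0 .
  . . . . 0 .
  . . . . . .
  . . . . . .

Final: -1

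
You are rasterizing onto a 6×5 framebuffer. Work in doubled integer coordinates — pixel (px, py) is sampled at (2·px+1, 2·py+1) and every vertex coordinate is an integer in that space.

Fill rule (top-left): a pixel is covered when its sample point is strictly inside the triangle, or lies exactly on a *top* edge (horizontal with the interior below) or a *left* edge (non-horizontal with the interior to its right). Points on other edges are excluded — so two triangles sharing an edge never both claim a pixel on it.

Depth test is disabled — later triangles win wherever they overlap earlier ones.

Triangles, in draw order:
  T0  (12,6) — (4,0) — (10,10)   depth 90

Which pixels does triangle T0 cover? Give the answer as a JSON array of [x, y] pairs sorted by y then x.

T0:
  2·area = 44  (B↔C swapped to make it positive)
  edge (12, 6)→(10, 10): d=(-2,4) right/bottom  bias=-1
  edge (10, 10)→(4, 0): d=(-6,-10) top-left  bias=+0
  edge (4, 0)→(12, 6): d=(8,6) right/bottom  bias=-1
    (2,0)@(5, 1): e=[38,4,2] → X
    (3,0)@(7, 1): e=[30,24,-10] → .
    (2,1)@(5, 3): e=[34,-8,18] → .
    (3,1)@(7, 3): e=[26,12,6] → X
    (4,1)@(9, 3): e=[18,32,-6] → .
    (3,2)@(7, 5): e=[22,0,22] → X  [on edge]
    (4,2)@(9, 5): e=[14,20,10] → X
    (5,2)@(11, 5): e=[6,40,-2] → .
    (3,3)@(7, 7): e=[18,-12,38] → .
    (4,3)@(9, 7): e=[10,8,26] → X
    (5,3)@(11, 7): e=[2,28,14] → X
    (4,4)@(9, 9): e=[6,-4,42] → .
  covered (6 px):
    . . X . . .
    . . . X . .
    . . . X X .
    . . . . X X
    . . . . . .

Answer: [[2,0],[3,1],[3,2],[4,2],[4,3],[5,3]]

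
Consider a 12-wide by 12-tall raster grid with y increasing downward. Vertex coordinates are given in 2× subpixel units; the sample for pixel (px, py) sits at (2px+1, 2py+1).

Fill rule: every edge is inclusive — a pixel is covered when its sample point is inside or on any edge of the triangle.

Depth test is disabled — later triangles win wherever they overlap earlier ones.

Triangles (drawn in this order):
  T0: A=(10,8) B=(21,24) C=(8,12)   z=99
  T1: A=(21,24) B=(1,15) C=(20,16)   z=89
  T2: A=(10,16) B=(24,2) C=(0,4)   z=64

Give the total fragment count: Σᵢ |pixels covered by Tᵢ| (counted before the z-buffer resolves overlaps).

T0:
  2·area = 76
  edge (10, 8)→(21, 24): d=(11,16) inclusive
  edge (21, 24)→(8, 12): d=(-13,-12) inclusive
  edge (8, 12)→(10, 8): d=(2,-4) inclusive
    (4,5)@(9, 11): e=[49,25,2] → █
    (5,5)@(11, 11): e=[17,49,10] → █
    (6,5)@(13, 11): e=[-15,73,18] → ·
    (4,6)@(9, 13): e=[71,-1,6] → ·
    (5,6)@(11, 13): e=[39,23,14] → █
    (6,6)@(13, 13): e=[7,47,22] → █
    (7,6)@(15, 13): e=[-25,71,30] → ·
    (5,7)@(11, 15): e=[61,-3,18] → ·
    (6,7)@(13, 15): e=[29,21,26] → █
    (7,7)@(15, 15): e=[-3,45,34] → ·
    (6,8)@(13, 17): e=[51,-5,30] → ·
    (7,8)@(15, 17): e=[19,19,38] → █
  covered (7 px):
    · · · · · · · · · · · ·
    · · · · · · · · · · · ·
    · · · · · · · · · · · ·
    · · · · · · · · · · · ·
    · · · · · · · · · · · ·
    · · · · █ █ · · · · · ·
    · · · · · █ █ · · · · ·
    · · · · · · █ · · · · ·
    · · · · · · · █ · · · ·
    · · · · · · · · █ · · ·
    · · · · · · · · · · · ·
    · · · · · · · · · · · ·
T1:
  2·area = 151
  edge (21, 24)→(1, 15): d=(-20,-9) inclusive
  edge (1, 15)→(20, 16): d=(19,1) inclusive
  edge (20, 16)→(21, 24): d=(1,8) inclusive
    (0,7)@(1, 15): e=[0,0,151] → █  [on edge]
    (1,7)@(3, 15): e=[18,-2,135] → ·
    (0,8)@(1, 17): e=[-40,38,153] → ·
    (3,8)@(7, 17): e=[14,32,105] → █
    (4,8)@(9, 17): e=[32,30,89] → █
    (5,8)@(11, 17): e=[50,28,73] → █
    (6,8)@(13, 17): e=[68,26,57] → █
    (7,8)@(15, 17): e=[86,24,41] → █
    (8,8)@(17, 17): e=[104,22,25] → █
    (9,8)@(19, 17): e=[122,20,9] → █
    (10,8)@(21, 17): e=[140,18,-7] → ·
    (3,9)@(7, 19): e=[-26,70,107] → ·
  covered (17 px):
    · · · · · · · · · · · ·
    · · · · · · · · · · · ·
    · · · · · · · · · · · ·
    · · · · · · · · · · · ·
    · · · · · · · · · · · ·
    · · · · · · · · · · · ·
    · · · · · · · · · · · ·
    █ · · · · · · · · · · ·
    · · · █ █ █ █ █ █ █ · ·
    · · · · · █ █ █ █ █ · ·
    · · · · · · · █ █ █ · ·
    · · · · · · · · · █ · ·
T2:
  2·area = 308  (B↔C swapped to make it positive)
  edge (10, 16)→(0, 4): d=(-10,-12) inclusive
  edge (0, 4)→(24, 2): d=(24,-2) inclusive
  edge (24, 2)→(10, 16): d=(-14,14) inclusive
    (6,1)@(13, 3): e=[166,2,140] → █
    (7,1)@(15, 3): e=[190,6,112] → █
    (8,1)@(17, 3): e=[214,10,84] → █
    (9,1)@(19, 3): e=[238,14,56] → █
    (10,1)@(21, 3): e=[262,18,28] → █
    (11,1)@(23, 3): e=[286,22,0] → █  [on edge]
    (0,2)@(1, 5): e=[2,26,280] → █
    (1,2)@(3, 5): e=[26,30,252] → █
    (2,2)@(5, 5): e=[50,34,224] → █
    (3,2)@(7, 5): e=[74,38,196] → █
    (4,2)@(9, 5): e=[98,42,168] → █
    (5,2)@(11, 5): e=[122,46,140] → █
    (10,2)@(21, 5): e=[242,66,0] → █  [on edge]
    (9,3)@(19, 7): e=[198,110,0] → █  [on edge]
    (8,4)@(17, 9): e=[154,154,0] → █  [on edge]
    (7,5)@(15, 11): e=[110,198,0] → █  [on edge]
    (6,6)@(13, 13): e=[66,242,0] → █  [on edge]
    (5,7)@(11, 15): e=[22,286,0] → █  [on edge]
    (4,8)@(9, 17): e=[-22,330,0] → ·  [on edge]
    (3,9)@(7, 19): e=[-66,374,0] → ·  [on edge]
    (2,10)@(5, 21): e=[-110,418,0] → ·  [on edge]
    (1,11)@(3, 23): e=[-154,462,0] → ·  [on edge]
  covered (42 px):
    · · · · · · · · · · · ·
    · · · · · · █ █ █ █ █ █
    █ █ █ █ █ █ █ █ █ █ █ ·
    · █ █ █ █ █ █ █ █ █ · ·
    · · █ █ █ █ █ █ █ · · ·
    · · · █ █ █ █ █ · · · ·
    · · · · █ █ █ · · · · ·
    · · · · · █ · · · · · ·
    · · · · · · · · · · · ·
    · · · · · · · · · · · ·
    · · · · · · · · · · · ·
    · · · · · · · · · · · ·

Answer: 66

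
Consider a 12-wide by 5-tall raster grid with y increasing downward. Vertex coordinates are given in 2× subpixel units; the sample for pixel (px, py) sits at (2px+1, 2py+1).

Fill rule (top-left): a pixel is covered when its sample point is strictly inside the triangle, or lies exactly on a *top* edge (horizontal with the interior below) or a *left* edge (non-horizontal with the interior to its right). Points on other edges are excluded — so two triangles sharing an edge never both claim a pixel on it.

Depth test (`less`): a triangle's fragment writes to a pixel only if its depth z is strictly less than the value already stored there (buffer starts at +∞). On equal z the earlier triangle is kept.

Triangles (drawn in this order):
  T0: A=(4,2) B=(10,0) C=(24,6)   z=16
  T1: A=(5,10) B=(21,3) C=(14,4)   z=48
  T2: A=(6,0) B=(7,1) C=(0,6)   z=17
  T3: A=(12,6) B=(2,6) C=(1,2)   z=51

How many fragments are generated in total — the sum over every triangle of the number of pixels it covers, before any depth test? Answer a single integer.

T0:
  2·area = 64
  edge (4, 2)→(10, 0): d=(6,-2) top-left  bias=+0
  edge (10, 0)→(24, 6): d=(14,6) right/bottom  bias=-1
  edge (24, 6)→(4, 2): d=(-20,-4) top-left  bias=+0
    (3,0)@(7, 1): e=[0,32,32] → #  [on edge]
    (4,0)@(9, 1): e=[4,20,40] → #
    (5,0)@(11, 1): e=[8,8,48] → #
    (6,0)@(13, 1): e=[12,-4,56] → ·
    (0,1)@(1, 3): e=[0,96,-32] → ·  [on edge]
    (3,1)@(7, 3): e=[12,60,-8] → ·
    (4,1)@(9, 3): e=[16,48,0] → #  [on edge]
    (6,1)@(13, 3): e=[24,24,16] → #
    (7,1)@(15, 3): e=[28,12,24] → #
    (8,1)@(17, 3): e=[32,0,32] → ·  [on edge]
    (4,2)@(9, 5): e=[28,76,-40] → ·
    (5,2)@(11, 5): e=[32,64,-32] → ·
    (9,2)@(19, 5): e=[48,16,0] → #  [on edge]
  covered (9 px):
    · · · # # # · · · · · ·
    · · · · # # # # · · · ·
    · · · · · · · · · # # ·
    · · · · · · · · · · · ·
    · · · · · · · · · · · ·
T1:
  2·area = 33  (B↔C swapped to make it positive)
  edge (5, 10)→(14, 4): d=(9,-6) top-left  bias=+0
  edge (14, 4)→(21, 3): d=(7,-1) top-left  bias=+0
  edge (21, 3)→(5, 10): d=(-16,7) right/bottom  bias=-1
    (10,1)@(21, 3): e=[33,0,0] → ·  [on edge]
    (3,2)@(7, 5): e=[-33,0,66] → ·  [on edge]
    (6,2)@(13, 5): e=[3,6,24] → #
    (7,2)@(15, 5): e=[15,8,10] → #
    (8,2)@(17, 5): e=[27,10,-4] → ·
    (5,3)@(11, 7): e=[9,18,6] → #
    (6,3)@(13, 7): e=[21,20,-8] → ·
    (7,3)@(15, 7): e=[33,22,-22] → ·
    (3,4)@(7, 9): e=[3,28,2] → #
    (4,4)@(9, 9): e=[15,30,-12] → ·
    (5,4)@(11, 9): e=[27,32,-26] → ·
  covered (4 px):
    · · · · · · · · · · · ·
    · · · · · · · · · · · ·
    · · · · · · # # · · · ·
    · · · · · # · · · · · ·
    · · · # · · · · · · · ·
T2:
  2·area = 12
  edge (6, 0)→(7, 1): d=(1,1) right/bottom  bias=-1
  edge (7, 1)→(0, 6): d=(-7,5) right/bottom  bias=-1
  edge (0, 6)→(6, 0): d=(6,-6) top-left  bias=+0
    (2,0)@(5, 1): e=[2,10,0] → #  [on edge]
    (3,0)@(7, 1): e=[0,0,12] → ·  [on edge]
    (1,1)@(3, 3): e=[6,6,0] → #  [on edge]
    (2,1)@(5, 3): e=[4,-4,12] → ·
    (4,1)@(9, 3): e=[0,-24,36] → ·  [on edge]
    (0,2)@(1, 5): e=[10,2,0] → #  [on edge]
    (1,2)@(3, 5): e=[8,-8,12] → ·
    (5,2)@(11, 5): e=[0,-48,60] → ·  [on edge]
    (0,3)@(1, 7): e=[12,-12,12] → ·
    (6,3)@(13, 7): e=[0,-72,84] → ·  [on edge]
    (7,4)@(15, 9): e=[0,-96,108] → ·  [on edge]
  covered (3 px):
    · · # · · · · · · · · ·
    · # · · · · · · · · · ·
    # · · · · · · · · · · ·
    · · · · · · · · · · · ·
    · · · · · · · · · · · ·
T3:
  2·area = 40
  edge (12, 6)→(2, 6): d=(-10,0) right/bottom  bias=-1
  edge (2, 6)→(1, 2): d=(-1,-4) top-left  bias=+0
  edge (1, 2)→(12, 6): d=(11,4) right/bottom  bias=-1
    (1,1)@(3, 3): e=[30,7,3] → #
    (2,1)@(5, 3): e=[30,15,-5] → ·
    (1,2)@(3, 5): e=[10,5,25] → #
    (2,2)@(5, 5): e=[10,13,17] → #
    (3,2)@(7, 5): e=[10,21,9] → #
    (4,2)@(9, 5): e=[10,29,1] → #
    (5,2)@(11, 5): e=[10,37,-7] → ·
    (1,3)@(3, 7): e=[-10,3,47] → ·
    (2,3)@(5, 7): e=[-10,11,39] → ·
    (3,3)@(7, 7): e=[-10,19,31] → ·
    (4,3)@(9, 7): e=[-10,27,23] → ·
  covered (5 px):
    · · · · · · · · · · · ·
    · # · · · · · · · · · ·
    · # # # # · · · · · · ·
    · · · · · · · · · · · ·
    · · · · · · · · · · · ·

Result: 21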